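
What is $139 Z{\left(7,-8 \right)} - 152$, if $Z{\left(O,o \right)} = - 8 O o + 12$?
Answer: $63788$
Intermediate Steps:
$Z{\left(O,o \right)} = 12 - 8 O o$ ($Z{\left(O,o \right)} = - 8 O o + 12 = 12 - 8 O o$)
$139 Z{\left(7,-8 \right)} - 152 = 139 \left(12 - 56 \left(-8\right)\right) - 152 = 139 \left(12 + 448\right) - 152 = 139 \cdot 460 - 152 = 63940 - 152 = 63788$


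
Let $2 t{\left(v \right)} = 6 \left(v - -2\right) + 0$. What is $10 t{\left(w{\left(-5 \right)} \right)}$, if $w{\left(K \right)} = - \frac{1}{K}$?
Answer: $66$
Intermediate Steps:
$t{\left(v \right)} = 6 + 3 v$ ($t{\left(v \right)} = \frac{6 \left(v - -2\right) + 0}{2} = \frac{6 \left(v + 2\right) + 0}{2} = \frac{6 \left(2 + v\right) + 0}{2} = \frac{\left(12 + 6 v\right) + 0}{2} = \frac{12 + 6 v}{2} = 6 + 3 v$)
$10 t{\left(w{\left(-5 \right)} \right)} = 10 \left(6 + 3 \left(- \frac{1}{-5}\right)\right) = 10 \left(6 + 3 \left(\left(-1\right) \left(- \frac{1}{5}\right)\right)\right) = 10 \left(6 + 3 \cdot \frac{1}{5}\right) = 10 \left(6 + \frac{3}{5}\right) = 10 \cdot \frac{33}{5} = 66$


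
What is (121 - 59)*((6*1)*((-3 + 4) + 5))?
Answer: 2232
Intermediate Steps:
(121 - 59)*((6*1)*((-3 + 4) + 5)) = 62*(6*(1 + 5)) = 62*(6*6) = 62*36 = 2232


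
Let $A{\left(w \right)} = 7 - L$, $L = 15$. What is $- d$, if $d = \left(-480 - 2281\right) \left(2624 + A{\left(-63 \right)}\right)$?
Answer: $7222776$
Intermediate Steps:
$A{\left(w \right)} = -8$ ($A{\left(w \right)} = 7 - 15 = -8$)
$d = -7222776$ ($d = \left(-480 - 2281\right) \left(2624 - 8\right) = \left(-2761\right) 2616 = -7222776$)
$- d = \left(-1\right) \left(-7222776\right) = 7222776$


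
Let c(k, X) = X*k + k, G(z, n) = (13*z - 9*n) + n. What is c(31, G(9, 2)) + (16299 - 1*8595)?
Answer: 10866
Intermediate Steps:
G(z, n) = -8*n + 13*z (G(z, n) = (-9*n + 13*z) + n = -8*n + 13*z)
c(k, X) = k + X*k
c(31, G(9, 2)) + (16299 - 1*8595) = 31*(1 + (-8*2 + 13*9)) + (16299 - 1*8595) = 31*(1 + (-16 + 117)) + (16299 - 8595) = 31*(1 + 101) + 7704 = 31*102 + 7704 = 3162 + 7704 = 10866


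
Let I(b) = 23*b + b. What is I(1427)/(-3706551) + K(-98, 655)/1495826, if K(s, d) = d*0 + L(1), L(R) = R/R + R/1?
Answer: -8536939291/924059226021 ≈ -0.0092385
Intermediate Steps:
L(R) = 1 + R (L(R) = 1 + R*1 = 1 + R)
K(s, d) = 2 (K(s, d) = d*0 + (1 + 1) = 0 + 2 = 2)
I(b) = 24*b
I(1427)/(-3706551) + K(-98, 655)/1495826 = (24*1427)/(-3706551) + 2/1495826 = 34248*(-1/3706551) + 2*(1/1495826) = -11416/1235517 + 1/747913 = -8536939291/924059226021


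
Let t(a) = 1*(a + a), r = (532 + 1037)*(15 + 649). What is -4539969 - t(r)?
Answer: -6623601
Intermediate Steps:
r = 1041816 (r = 1569*664 = 1041816)
t(a) = 2*a (t(a) = 1*(2*a) = 2*a)
-4539969 - t(r) = -4539969 - 2*1041816 = -4539969 - 1*2083632 = -4539969 - 2083632 = -6623601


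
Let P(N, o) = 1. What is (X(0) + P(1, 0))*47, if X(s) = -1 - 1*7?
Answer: -329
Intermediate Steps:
X(s) = -8 (X(s) = -1 - 7 = -8)
(X(0) + P(1, 0))*47 = (-8 + 1)*47 = -7*47 = -329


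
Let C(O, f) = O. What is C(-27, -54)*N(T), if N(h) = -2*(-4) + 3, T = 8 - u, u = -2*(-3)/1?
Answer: -297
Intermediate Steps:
u = 6 (u = 6*1 = 6)
T = 2 (T = 8 - 1*6 = 8 - 6 = 2)
N(h) = 11 (N(h) = 8 + 3 = 11)
C(-27, -54)*N(T) = -27*11 = -297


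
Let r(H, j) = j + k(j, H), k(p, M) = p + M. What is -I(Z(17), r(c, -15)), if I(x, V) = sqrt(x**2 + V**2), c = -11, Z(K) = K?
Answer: -sqrt(1970) ≈ -44.385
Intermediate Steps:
k(p, M) = M + p
r(H, j) = H + 2*j (r(H, j) = j + (H + j) = H + 2*j)
I(x, V) = sqrt(V**2 + x**2)
-I(Z(17), r(c, -15)) = -sqrt((-11 + 2*(-15))**2 + 17**2) = -sqrt((-11 - 30)**2 + 289) = -sqrt((-41)**2 + 289) = -sqrt(1681 + 289) = -sqrt(1970)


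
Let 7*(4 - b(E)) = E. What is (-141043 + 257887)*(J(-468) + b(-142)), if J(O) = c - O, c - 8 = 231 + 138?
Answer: 101570820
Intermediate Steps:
b(E) = 4 - E/7
c = 377 (c = 8 + (231 + 138) = 8 + 369 = 377)
J(O) = 377 - O
(-141043 + 257887)*(J(-468) + b(-142)) = (-141043 + 257887)*((377 - 1*(-468)) + (4 - ⅐*(-142))) = 116844*((377 + 468) + (4 + 142/7)) = 116844*(845 + 170/7) = 116844*(6085/7) = 101570820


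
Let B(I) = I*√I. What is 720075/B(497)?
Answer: 720075*√497/247009 ≈ 64.990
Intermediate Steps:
B(I) = I^(3/2)
720075/B(497) = 720075/(497^(3/2)) = 720075/((497*√497)) = 720075*(√497/247009) = 720075*√497/247009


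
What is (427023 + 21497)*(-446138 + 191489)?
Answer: -114215169480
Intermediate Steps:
(427023 + 21497)*(-446138 + 191489) = 448520*(-254649) = -114215169480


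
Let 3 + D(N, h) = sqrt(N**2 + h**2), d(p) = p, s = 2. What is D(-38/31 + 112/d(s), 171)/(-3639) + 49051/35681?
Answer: 59534544/43281053 - sqrt(3442645)/37603 ≈ 1.3262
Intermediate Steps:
D(N, h) = -3 + sqrt(N**2 + h**2)
D(-38/31 + 112/d(s), 171)/(-3639) + 49051/35681 = (-3 + sqrt((-38/31 + 112/2)**2 + 171**2))/(-3639) + 49051/35681 = (-3 + sqrt((-38*1/31 + 112*(1/2))**2 + 29241))*(-1/3639) + 49051*(1/35681) = (-3 + sqrt((-38/31 + 56)**2 + 29241))*(-1/3639) + 49051/35681 = (-3 + sqrt((1698/31)**2 + 29241))*(-1/3639) + 49051/35681 = (-3 + sqrt(2883204/961 + 29241))*(-1/3639) + 49051/35681 = (-3 + sqrt(30983805/961))*(-1/3639) + 49051/35681 = (-3 + 3*sqrt(3442645)/31)*(-1/3639) + 49051/35681 = (1/1213 - sqrt(3442645)/37603) + 49051/35681 = 59534544/43281053 - sqrt(3442645)/37603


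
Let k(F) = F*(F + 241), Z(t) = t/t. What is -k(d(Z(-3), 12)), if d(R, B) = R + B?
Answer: -3302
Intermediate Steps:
Z(t) = 1
d(R, B) = B + R
k(F) = F*(241 + F)
-k(d(Z(-3), 12)) = -(12 + 1)*(241 + (12 + 1)) = -13*(241 + 13) = -13*254 = -1*3302 = -3302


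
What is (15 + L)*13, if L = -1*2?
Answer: 169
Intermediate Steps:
L = -2
(15 + L)*13 = (15 - 2)*13 = 13*13 = 169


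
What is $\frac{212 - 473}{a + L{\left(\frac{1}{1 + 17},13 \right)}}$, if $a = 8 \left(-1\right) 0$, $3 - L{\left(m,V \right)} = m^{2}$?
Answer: $- \frac{84564}{971} \approx -87.09$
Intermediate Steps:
$L{\left(m,V \right)} = 3 - m^{2}$
$a = 0$ ($a = \left(-8\right) 0 = 0$)
$\frac{212 - 473}{a + L{\left(\frac{1}{1 + 17},13 \right)}} = \frac{212 - 473}{0 + \left(3 - \left(\frac{1}{1 + 17}\right)^{2}\right)} = - \frac{261}{0 + \left(3 - \left(\frac{1}{18}\right)^{2}\right)} = - \frac{261}{0 + \left(3 - \frac{1}{324}\right)} = - \frac{261}{0 + \frac{971}{324}} = - \frac{261}{\frac{971}{324}} = \left(-261\right) \frac{324}{971} = - \frac{84564}{971}$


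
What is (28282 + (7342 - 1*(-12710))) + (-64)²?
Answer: 52430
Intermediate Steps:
(28282 + (7342 - 1*(-12710))) + (-64)² = (28282 + (7342 + 12710)) + 4096 = (28282 + 20052) + 4096 = 48334 + 4096 = 52430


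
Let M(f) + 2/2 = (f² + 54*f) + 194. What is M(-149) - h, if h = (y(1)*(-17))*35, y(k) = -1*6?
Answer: 10778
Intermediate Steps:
y(k) = -6
M(f) = 193 + f² + 54*f (M(f) = -1 + ((f² + 54*f) + 194) = -1 + (194 + f² + 54*f) = 193 + f² + 54*f)
h = 3570 (h = -6*(-17)*35 = 102*35 = 3570)
M(-149) - h = (193 + (-149)² + 54*(-149)) - 1*3570 = (193 + 22201 - 8046) - 3570 = 14348 - 3570 = 10778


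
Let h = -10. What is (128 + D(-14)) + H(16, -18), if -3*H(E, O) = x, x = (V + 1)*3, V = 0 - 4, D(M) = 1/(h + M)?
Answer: 3143/24 ≈ 130.96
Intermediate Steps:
D(M) = 1/(-10 + M)
V = -4
x = -9 (x = (-4 + 1)*3 = -3*3 = -9)
H(E, O) = 3 (H(E, O) = -⅓*(-9) = 3)
(128 + D(-14)) + H(16, -18) = (128 + 1/(-10 - 14)) + 3 = (128 + 1/(-24)) + 3 = (128 - 1/24) + 3 = 3071/24 + 3 = 3143/24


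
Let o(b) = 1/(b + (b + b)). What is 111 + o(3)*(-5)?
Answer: 994/9 ≈ 110.44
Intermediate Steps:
o(b) = 1/(3*b) (o(b) = 1/(b + 2*b) = 1/(3*b))
111 + o(3)*(-5) = 111 + ((⅓)/3)*(-5) = 111 + ((⅓)*(⅓))*(-5) = 111 + (⅑)*(-5) = 111 - 5/9 = 994/9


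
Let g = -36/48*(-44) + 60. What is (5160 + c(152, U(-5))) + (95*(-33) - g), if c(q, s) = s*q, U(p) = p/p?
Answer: 2084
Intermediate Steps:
U(p) = 1
c(q, s) = q*s
g = 93 (g = -36*1/48*(-44) + 60 = -¾*(-44) + 60 = 33 + 60 = 93)
(5160 + c(152, U(-5))) + (95*(-33) - g) = (5160 + 152*1) + (95*(-33) - 1*93) = (5160 + 152) + (-3135 - 93) = 5312 - 3228 = 2084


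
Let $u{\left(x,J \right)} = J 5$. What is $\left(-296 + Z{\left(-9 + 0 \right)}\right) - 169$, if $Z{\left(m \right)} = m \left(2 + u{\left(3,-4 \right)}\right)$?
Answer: $-303$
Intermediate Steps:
$u{\left(x,J \right)} = 5 J$
$Z{\left(m \right)} = - 18 m$ ($Z{\left(m \right)} = m \left(2 + 5 \left(-4\right)\right) = m \left(2 - 20\right) = m \left(-18\right) = - 18 m$)
$\left(-296 + Z{\left(-9 + 0 \right)}\right) - 169 = \left(-296 - 18 \left(-9 + 0\right)\right) - 169 = \left(-296 - -162\right) - 169 = \left(-296 + 162\right) - 169 = -134 - 169 = -303$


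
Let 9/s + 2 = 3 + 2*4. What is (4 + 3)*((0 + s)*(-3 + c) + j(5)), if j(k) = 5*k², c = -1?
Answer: 847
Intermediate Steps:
s = 1 (s = 9/(-2 + (3 + 2*4)) = 9/(-2 + (3 + 8)) = 9/(-2 + 11) = 9/9 = 9*(⅑) = 1)
(4 + 3)*((0 + s)*(-3 + c) + j(5)) = (4 + 3)*((0 + 1)*(-3 - 1) + 5*5²) = 7*(1*(-4) + 5*25) = 7*(-4 + 125) = 7*121 = 847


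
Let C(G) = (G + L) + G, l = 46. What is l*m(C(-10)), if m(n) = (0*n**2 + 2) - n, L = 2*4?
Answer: 644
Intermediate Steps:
L = 8
C(G) = 8 + 2*G (C(G) = (G + 8) + G = (8 + G) + G = 8 + 2*G)
m(n) = 2 - n (m(n) = (0 + 2) - n = 2 - n)
l*m(C(-10)) = 46*(2 - (8 + 2*(-10))) = 46*(2 - (8 - 20)) = 46*(2 - 1*(-12)) = 46*(2 + 12) = 46*14 = 644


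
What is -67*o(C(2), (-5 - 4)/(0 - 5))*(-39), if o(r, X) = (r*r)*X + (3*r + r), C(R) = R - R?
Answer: 0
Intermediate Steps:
C(R) = 0
o(r, X) = 4*r + X*r**2 (o(r, X) = r**2*X + 4*r = X*r**2 + 4*r = 4*r + X*r**2)
-67*o(C(2), (-5 - 4)/(0 - 5))*(-39) = -0*(4 + ((-5 - 4)/(0 - 5))*0)*(-39) = -0*(4 - 9/(-5)*0)*(-39) = -0*(4 - 9*(-1/5)*0)*(-39) = -0*(4 + (9/5)*0)*(-39) = -0*(4 + 0)*(-39) = -0*4*(-39) = -67*0*(-39) = 0*(-39) = 0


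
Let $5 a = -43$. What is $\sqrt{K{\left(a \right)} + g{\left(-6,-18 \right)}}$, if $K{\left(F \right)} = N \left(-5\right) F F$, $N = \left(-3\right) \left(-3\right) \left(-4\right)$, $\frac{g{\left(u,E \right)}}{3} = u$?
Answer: $\frac{3 \sqrt{36930}}{5} \approx 115.3$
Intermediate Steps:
$g{\left(u,E \right)} = 3 u$
$a = - \frac{43}{5}$ ($a = \frac{1}{5} \left(-43\right) = - \frac{43}{5} \approx -8.6$)
$N = -36$ ($N = 9 \left(-4\right) = -36$)
$K{\left(F \right)} = 180 F^{2}$ ($K{\left(F \right)} = \left(-36\right) \left(-5\right) F F = 180 F^{2}$)
$\sqrt{K{\left(a \right)} + g{\left(-6,-18 \right)}} = \sqrt{180 \left(- \frac{43}{5}\right)^{2} + 3 \left(-6\right)} = \sqrt{180 \cdot \frac{1849}{25} - 18} = \sqrt{\frac{66564}{5} - 18} = \sqrt{\frac{66474}{5}} = \frac{3 \sqrt{36930}}{5}$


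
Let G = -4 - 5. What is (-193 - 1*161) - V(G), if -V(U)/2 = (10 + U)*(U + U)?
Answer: -390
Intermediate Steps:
G = -9
V(U) = -4*U*(10 + U) (V(U) = -2*(10 + U)*(U + U) = -2*(10 + U)*2*U = -4*U*(10 + U))
(-193 - 1*161) - V(G) = (-193 - 1*161) - (-4)*(-9)*(10 - 9) = (-193 - 161) - (-4)*(-9) = -354 - 1*36 = -354 - 36 = -390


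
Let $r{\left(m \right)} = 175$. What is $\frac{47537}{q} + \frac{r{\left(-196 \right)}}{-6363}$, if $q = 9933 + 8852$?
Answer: $\frac{42741508}{17075565} \approx 2.5031$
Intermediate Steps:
$q = 18785$
$\frac{47537}{q} + \frac{r{\left(-196 \right)}}{-6363} = \frac{47537}{18785} + \frac{175}{-6363} = 47537 \cdot \frac{1}{18785} + 175 \left(- \frac{1}{6363}\right) = \frac{47537}{18785} - \frac{25}{909} = \frac{42741508}{17075565}$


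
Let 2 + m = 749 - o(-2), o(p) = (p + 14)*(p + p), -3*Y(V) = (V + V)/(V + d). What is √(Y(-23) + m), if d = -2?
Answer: √178737/15 ≈ 28.185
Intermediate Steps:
Y(V) = -2*V/(3*(-2 + V)) (Y(V) = -(V + V)/(3*(V - 2)) = -2*V/(3*(-2 + V)))
o(p) = 2*p*(14 + p) (o(p) = (14 + p)*(2*p) = 2*p*(14 + p))
m = 795 (m = -2 + (749 - 2*(-2)*(14 - 2)) = -2 + (749 - 2*(-2)*12) = -2 + (749 - 1*(-48)) = -2 + (749 + 48) = -2 + 797 = 795)
√(Y(-23) + m) = √(-2*(-23)/(-6 + 3*(-23)) + 795) = √(-2*(-23)/(-6 - 69) + 795) = √(-2*(-23)/(-75) + 795) = √(-2*(-23)*(-1/75) + 795) = √(-46/75 + 795) = √(59579/75) = √178737/15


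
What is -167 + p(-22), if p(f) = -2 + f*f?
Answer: 315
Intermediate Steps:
p(f) = -2 + f²
-167 + p(-22) = -167 + (-2 + (-22)²) = -167 + (-2 + 484) = -167 + 482 = 315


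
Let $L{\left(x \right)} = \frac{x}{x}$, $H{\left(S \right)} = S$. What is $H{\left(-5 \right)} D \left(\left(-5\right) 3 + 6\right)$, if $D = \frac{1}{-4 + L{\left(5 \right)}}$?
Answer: $-15$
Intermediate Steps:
$L{\left(x \right)} = 1$
$D = - \frac{1}{3}$ ($D = \frac{1}{-4 + 1} = \frac{1}{-3} = - \frac{1}{3} \approx -0.33333$)
$H{\left(-5 \right)} D \left(\left(-5\right) 3 + 6\right) = \left(-5\right) \left(- \frac{1}{3}\right) \left(\left(-5\right) 3 + 6\right) = \frac{5 \left(-15 + 6\right)}{3} = \frac{5}{3} \left(-9\right) = -15$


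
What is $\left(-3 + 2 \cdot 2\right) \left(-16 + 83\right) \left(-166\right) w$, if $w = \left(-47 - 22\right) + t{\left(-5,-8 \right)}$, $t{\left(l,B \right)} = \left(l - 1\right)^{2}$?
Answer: $367026$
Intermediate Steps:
$t{\left(l,B \right)} = \left(-1 + l\right)^{2}$
$w = -33$ ($w = \left(-47 - 22\right) + \left(-1 - 5\right)^{2} = -69 + \left(-6\right)^{2} = -69 + 36 = -33$)
$\left(-3 + 2 \cdot 2\right) \left(-16 + 83\right) \left(-166\right) w = \left(-3 + 2 \cdot 2\right) \left(-16 + 83\right) \left(-166\right) \left(-33\right) = \left(-3 + 4\right) 67 \left(-166\right) \left(-33\right) = 1 \cdot 67 \left(-166\right) \left(-33\right) = 67 \left(-166\right) \left(-33\right) = \left(-11122\right) \left(-33\right) = 367026$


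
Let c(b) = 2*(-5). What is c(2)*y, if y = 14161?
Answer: -141610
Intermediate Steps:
c(b) = -10
c(2)*y = -10*14161 = -141610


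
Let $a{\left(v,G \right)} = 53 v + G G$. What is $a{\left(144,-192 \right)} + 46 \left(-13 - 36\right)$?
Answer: $42242$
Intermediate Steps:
$a{\left(v,G \right)} = G^{2} + 53 v$ ($a{\left(v,G \right)} = 53 v + G^{2} = G^{2} + 53 v$)
$a{\left(144,-192 \right)} + 46 \left(-13 - 36\right) = \left(\left(-192\right)^{2} + 53 \cdot 144\right) + 46 \left(-13 - 36\right) = \left(36864 + 7632\right) + 46 \left(-49\right) = 44496 - 2254 = 42242$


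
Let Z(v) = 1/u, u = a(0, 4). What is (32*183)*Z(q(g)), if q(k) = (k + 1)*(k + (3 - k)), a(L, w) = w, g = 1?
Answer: 1464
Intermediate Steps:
q(k) = 3 + 3*k (q(k) = (1 + k)*3 = 3 + 3*k)
u = 4
Z(v) = ¼ (Z(v) = 1/4 = ¼)
(32*183)*Z(q(g)) = (32*183)*(¼) = 5856*(¼) = 1464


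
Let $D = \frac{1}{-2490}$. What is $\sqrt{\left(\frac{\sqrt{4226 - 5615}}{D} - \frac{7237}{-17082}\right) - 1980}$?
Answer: $\frac{\sqrt{-64181103454 - 80729873640 i \sqrt{1389}}}{5694} \approx 213.12 - 217.72 i$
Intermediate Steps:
$D = - \frac{1}{2490} \approx -0.00040161$
$\sqrt{\left(\frac{\sqrt{4226 - 5615}}{D} - \frac{7237}{-17082}\right) - 1980} = \sqrt{\left(\frac{\sqrt{4226 - 5615}}{- \frac{1}{2490}} - \frac{7237}{-17082}\right) - 1980} = \sqrt{\left(\sqrt{-1389} \left(-2490\right) - - \frac{7237}{17082}\right) - 1980} = \sqrt{\left(i \sqrt{1389} \left(-2490\right) + \frac{7237}{17082}\right) - 1980} = \sqrt{\left(- 2490 i \sqrt{1389} + \frac{7237}{17082}\right) - 1980} = \sqrt{\left(\frac{7237}{17082} - 2490 i \sqrt{1389}\right) - 1980} = \sqrt{- \frac{33815123}{17082} - 2490 i \sqrt{1389}}$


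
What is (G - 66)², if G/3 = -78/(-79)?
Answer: 24800400/6241 ≈ 3973.8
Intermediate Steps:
G = 234/79 (G = 3*(-78/(-79)) = 3*(-78*(-1/79)) = 3*(78/79) = 234/79 ≈ 2.9620)
(G - 66)² = (234/79 - 66)² = (-4980/79)² = 24800400/6241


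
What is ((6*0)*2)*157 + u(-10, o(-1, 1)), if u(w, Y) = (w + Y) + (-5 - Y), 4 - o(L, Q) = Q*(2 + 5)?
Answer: -15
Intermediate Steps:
o(L, Q) = 4 - 7*Q (o(L, Q) = 4 - Q*(2 + 5) = 4 - Q*7 = 4 - 7*Q)
u(w, Y) = -5 + w (u(w, Y) = (Y + w) + (-5 - Y) = -5 + w)
((6*0)*2)*157 + u(-10, o(-1, 1)) = ((6*0)*2)*157 + (-5 - 10) = (0*2)*157 - 15 = 0*157 - 15 = 0 - 15 = -15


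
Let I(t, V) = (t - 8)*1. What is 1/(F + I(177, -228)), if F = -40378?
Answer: -1/40209 ≈ -2.4870e-5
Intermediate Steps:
I(t, V) = -8 + t (I(t, V) = (-8 + t)*1 = -8 + t)
1/(F + I(177, -228)) = 1/(-40378 + (-8 + 177)) = 1/(-40378 + 169) = 1/(-40209) = -1/40209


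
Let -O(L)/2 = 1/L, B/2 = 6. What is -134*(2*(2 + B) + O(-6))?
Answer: -11390/3 ≈ -3796.7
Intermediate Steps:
B = 12 (B = 2*6 = 12)
O(L) = -2/L
-134*(2*(2 + B) + O(-6)) = -134*(2*(2 + 12) - 2/(-6)) = -134*(2*14 - 2*(-⅙)) = -134*(28 + ⅓) = -134*85/3 = -11390/3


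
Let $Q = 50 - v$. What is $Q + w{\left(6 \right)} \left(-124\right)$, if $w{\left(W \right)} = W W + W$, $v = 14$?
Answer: $-5172$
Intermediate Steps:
$w{\left(W \right)} = W + W^{2}$ ($w{\left(W \right)} = W^{2} + W = W + W^{2}$)
$Q = 36$ ($Q = 50 - 14 = 36$)
$Q + w{\left(6 \right)} \left(-124\right) = 36 + 6 \left(1 + 6\right) \left(-124\right) = 36 + 6 \cdot 7 \left(-124\right) = 36 + 42 \left(-124\right) = 36 - 5208 = -5172$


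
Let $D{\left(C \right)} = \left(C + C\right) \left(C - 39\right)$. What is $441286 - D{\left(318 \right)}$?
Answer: $263842$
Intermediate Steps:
$D{\left(C \right)} = 2 C \left(-39 + C\right)$
$441286 - D{\left(318 \right)} = 441286 - 2 \cdot 318 \left(-39 + 318\right) = 441286 - 2 \cdot 318 \cdot 279 = 441286 - 177444 = 263842$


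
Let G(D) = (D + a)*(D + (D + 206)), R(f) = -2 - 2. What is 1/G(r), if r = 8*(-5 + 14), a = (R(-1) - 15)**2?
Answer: 1/151550 ≈ 6.5985e-6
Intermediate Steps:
R(f) = -4
a = 361 (a = (-4 - 15)**2 = (-19)**2 = 361)
r = 72 (r = 8*9 = 72)
G(D) = (206 + 2*D)*(361 + D) (G(D) = (D + 361)*(D + (D + 206)) = (361 + D)*(D + (206 + D)) = (361 + D)*(206 + 2*D) = (206 + 2*D)*(361 + D))
1/G(r) = 1/(74366 + 2*72**2 + 928*72) = 1/(74366 + 2*5184 + 66816) = 1/(74366 + 10368 + 66816) = 1/151550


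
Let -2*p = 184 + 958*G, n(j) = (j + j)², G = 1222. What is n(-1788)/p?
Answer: -6393888/292715 ≈ -21.843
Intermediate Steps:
n(j) = 4*j² (n(j) = (2*j)² = 4*j²)
p = -585430 (p = -(184 + 958*1222)/2 = -(184 + 1170676)/2 = -½*1170860 = -585430)
n(-1788)/p = (4*(-1788)²)/(-585430) = (4*3196944)*(-1/585430) = 12787776*(-1/585430) = -6393888/292715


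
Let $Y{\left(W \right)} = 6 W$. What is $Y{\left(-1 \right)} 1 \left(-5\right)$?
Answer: $30$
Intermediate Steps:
$Y{\left(-1 \right)} 1 \left(-5\right) = 6 \left(-1\right) 1 \left(-5\right) = \left(-6\right) 1 \left(-5\right) = \left(-6\right) \left(-5\right) = 30$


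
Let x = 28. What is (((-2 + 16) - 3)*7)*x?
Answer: 2156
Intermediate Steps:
(((-2 + 16) - 3)*7)*x = (((-2 + 16) - 3)*7)*28 = ((14 - 3)*7)*28 = (11*7)*28 = 77*28 = 2156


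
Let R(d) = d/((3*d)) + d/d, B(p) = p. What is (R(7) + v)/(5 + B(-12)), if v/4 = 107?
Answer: -184/3 ≈ -61.333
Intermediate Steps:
R(d) = 4/3 (R(d) = d*(1/(3*d)) + 1 = ⅓ + 1 = 4/3)
v = 428 (v = 4*107 = 428)
(R(7) + v)/(5 + B(-12)) = (4/3 + 428)/(5 - 12) = (1288/3)/(-7) = (1288/3)*(-⅐) = -184/3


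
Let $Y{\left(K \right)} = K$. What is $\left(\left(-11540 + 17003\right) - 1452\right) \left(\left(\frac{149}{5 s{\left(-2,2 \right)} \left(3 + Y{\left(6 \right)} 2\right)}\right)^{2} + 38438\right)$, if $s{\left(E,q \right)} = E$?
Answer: $\frac{1156340817737}{7500} \approx 1.5418 \cdot 10^{8}$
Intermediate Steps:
$\left(\left(-11540 + 17003\right) - 1452\right) \left(\left(\frac{149}{5 s{\left(-2,2 \right)} \left(3 + Y{\left(6 \right)} 2\right)}\right)^{2} + 38438\right) = \left(\left(-11540 + 17003\right) - 1452\right) \left(\left(\frac{149}{5 \left(-2\right) \left(3 + 6 \cdot 2\right)}\right)^{2} + 38438\right) = \left(5463 - 1452\right) \left(\left(\frac{149}{\left(-10\right) \left(3 + 12\right)}\right)^{2} + 38438\right) = 4011 \left(\left(\frac{149}{\left(-10\right) 15}\right)^{2} + 38438\right) = 4011 \left(\left(\frac{149}{-150}\right)^{2} + 38438\right) = 4011 \left(\left(149 \left(- \frac{1}{150}\right)\right)^{2} + 38438\right) = 4011 \left(\left(- \frac{149}{150}\right)^{2} + 38438\right) = 4011 \left(\frac{22201}{22500} + 38438\right) = 4011 \cdot \frac{864877201}{22500} = \frac{1156340817737}{7500}$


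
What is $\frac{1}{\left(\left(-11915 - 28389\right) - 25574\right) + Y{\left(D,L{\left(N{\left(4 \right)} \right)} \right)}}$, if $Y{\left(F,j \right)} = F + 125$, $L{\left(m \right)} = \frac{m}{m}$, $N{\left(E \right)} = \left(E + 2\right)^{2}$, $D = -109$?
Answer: $- \frac{1}{65862} \approx -1.5183 \cdot 10^{-5}$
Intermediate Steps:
$N{\left(E \right)} = \left(2 + E\right)^{2}$
$L{\left(m \right)} = 1$
$Y{\left(F,j \right)} = 125 + F$
$\frac{1}{\left(\left(-11915 - 28389\right) - 25574\right) + Y{\left(D,L{\left(N{\left(4 \right)} \right)} \right)}} = \frac{1}{\left(\left(-11915 - 28389\right) - 25574\right) + \left(125 - 109\right)} = \frac{1}{\left(-40304 - 25574\right) + 16} = \frac{1}{-65878 + 16} = \frac{1}{-65862} = - \frac{1}{65862}$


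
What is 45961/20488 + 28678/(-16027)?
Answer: 149062083/328361176 ≈ 0.45396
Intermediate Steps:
45961/20488 + 28678/(-16027) = 45961*(1/20488) + 28678*(-1/16027) = 45961/20488 - 28678/16027 = 149062083/328361176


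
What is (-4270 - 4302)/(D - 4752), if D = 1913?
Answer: 8572/2839 ≈ 3.0194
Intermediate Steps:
(-4270 - 4302)/(D - 4752) = (-4270 - 4302)/(1913 - 4752) = -8572/(-2839) = -8572*(-1/2839) = 8572/2839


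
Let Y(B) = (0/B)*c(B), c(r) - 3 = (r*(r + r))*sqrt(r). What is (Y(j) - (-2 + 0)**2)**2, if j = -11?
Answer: 16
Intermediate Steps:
c(r) = 3 + 2*r**(5/2) (c(r) = 3 + (r*(r + r))*sqrt(r) = 3 + (r*(2*r))*sqrt(r) = 3 + (2*r**2)*sqrt(r) = 3 + 2*r**(5/2))
Y(B) = 0 (Y(B) = (0/B)*(3 + 2*B**(5/2)) = 0*(3 + 2*B**(5/2)) = 0)
(Y(j) - (-2 + 0)**2)**2 = (0 - (-2 + 0)**2)**2 = (0 - 1*(-2)**2)**2 = (0 - 1*4)**2 = (0 - 4)**2 = (-4)**2 = 16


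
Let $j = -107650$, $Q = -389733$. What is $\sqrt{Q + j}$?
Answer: $i \sqrt{497383} \approx 705.25 i$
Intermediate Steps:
$\sqrt{Q + j} = \sqrt{-389733 - 107650} = \sqrt{-497383} = i \sqrt{497383}$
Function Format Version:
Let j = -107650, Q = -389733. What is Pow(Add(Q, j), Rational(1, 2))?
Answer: Mul(I, Pow(497383, Rational(1, 2))) ≈ Mul(705.25, I)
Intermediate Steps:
Pow(Add(Q, j), Rational(1, 2)) = Pow(Add(-389733, -107650), Rational(1, 2)) = Pow(-497383, Rational(1, 2)) = Mul(I, Pow(497383, Rational(1, 2)))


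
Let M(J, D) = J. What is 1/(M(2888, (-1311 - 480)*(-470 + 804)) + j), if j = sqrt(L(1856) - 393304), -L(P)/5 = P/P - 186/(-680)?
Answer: 196384/593902097 - 2*I*sqrt(454666785)/593902097 ≈ 0.00033067 - 7.1806e-5*I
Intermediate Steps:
L(P) = -433/68 (L(P) = -5*(P/P - 186/(-680)) = -5*(1 - 186*(-1/680)) = -5*(1 + 93/340) = -5*433/340 = -433/68)
j = I*sqrt(454666785)/34 (j = sqrt(-433/68 - 393304) = sqrt(-26745105/68) = I*sqrt(454666785)/34 ≈ 627.14*I)
1/(M(2888, (-1311 - 480)*(-470 + 804)) + j) = 1/(2888 + I*sqrt(454666785)/34)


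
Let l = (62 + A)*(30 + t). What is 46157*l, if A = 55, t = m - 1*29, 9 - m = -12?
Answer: 118808118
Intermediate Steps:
m = 21 (m = 9 - 1*(-12) = 9 + 12 = 21)
t = -8 (t = 21 - 1*29 = 21 - 29 = -8)
l = 2574 (l = (62 + 55)*(30 - 8) = 117*22 = 2574)
46157*l = 46157*2574 = 118808118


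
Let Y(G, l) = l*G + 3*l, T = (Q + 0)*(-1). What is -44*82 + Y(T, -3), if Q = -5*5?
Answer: -3692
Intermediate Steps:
Q = -25
T = 25 (T = (-25 + 0)*(-1) = -25*(-1) = 25)
Y(G, l) = 3*l + G*l (Y(G, l) = G*l + 3*l = 3*l + G*l)
-44*82 + Y(T, -3) = -44*82 - 3*(3 + 25) = -3608 - 3*28 = -3608 - 84 = -3692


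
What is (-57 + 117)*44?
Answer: 2640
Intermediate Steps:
(-57 + 117)*44 = 60*44 = 2640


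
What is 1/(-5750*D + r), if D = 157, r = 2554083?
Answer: 1/1651333 ≈ 6.0557e-7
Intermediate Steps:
1/(-5750*D + r) = 1/(-5750*157 + 2554083) = 1/(-902750 + 2554083) = 1/1651333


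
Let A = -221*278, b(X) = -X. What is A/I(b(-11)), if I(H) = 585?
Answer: -4726/45 ≈ -105.02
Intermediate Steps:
A = -61438
A/I(b(-11)) = -61438/585 = -61438*1/585 = -4726/45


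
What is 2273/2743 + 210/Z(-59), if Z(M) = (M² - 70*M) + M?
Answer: 8870863/10357568 ≈ 0.85646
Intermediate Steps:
Z(M) = M² - 69*M
2273/2743 + 210/Z(-59) = 2273/2743 + 210/((-59*(-69 - 59))) = 2273*(1/2743) + 210/((-59*(-128))) = 2273/2743 + 210/7552 = 2273/2743 + 210*(1/7552) = 2273/2743 + 105/3776 = 8870863/10357568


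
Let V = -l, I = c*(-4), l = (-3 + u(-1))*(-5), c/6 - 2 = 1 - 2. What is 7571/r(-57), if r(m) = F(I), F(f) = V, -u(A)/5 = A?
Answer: 7571/10 ≈ 757.10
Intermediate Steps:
c = 6 (c = 12 + 6*(1 - 2) = 12 + 6*(-1) = 12 - 6 = 6)
u(A) = -5*A
l = -10 (l = (-3 - 5*(-1))*(-5) = (-3 + 5)*(-5) = 2*(-5) = -10)
I = -24 (I = 6*(-4) = -24)
V = 10 (V = -1*(-10) = 10)
F(f) = 10
r(m) = 10
7571/r(-57) = 7571/10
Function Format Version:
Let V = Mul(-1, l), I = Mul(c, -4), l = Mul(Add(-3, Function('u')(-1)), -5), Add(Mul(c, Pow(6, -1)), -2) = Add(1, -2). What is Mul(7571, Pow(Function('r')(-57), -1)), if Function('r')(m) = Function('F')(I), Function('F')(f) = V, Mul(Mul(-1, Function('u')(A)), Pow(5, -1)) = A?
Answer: Rational(7571, 10) ≈ 757.10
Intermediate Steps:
c = 6 (c = Add(12, Mul(6, Add(1, -2))) = Add(12, Mul(6, -1)) = Add(12, -6) = 6)
Function('u')(A) = Mul(-5, A)
l = -10 (l = Mul(Add(-3, Mul(-5, -1)), -5) = Mul(Add(-3, 5), -5) = Mul(2, -5) = -10)
I = -24 (I = Mul(6, -4) = -24)
V = 10 (V = Mul(-1, -10) = 10)
Function('F')(f) = 10
Function('r')(m) = 10
Mul(7571, Pow(Function('r')(-57), -1)) = Mul(7571, Pow(10, -1)) = Mul(7571, Rational(1, 10)) = Rational(7571, 10)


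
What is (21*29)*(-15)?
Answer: -9135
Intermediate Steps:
(21*29)*(-15) = 609*(-15) = -9135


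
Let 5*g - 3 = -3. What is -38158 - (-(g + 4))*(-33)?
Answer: -38290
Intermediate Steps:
g = 0 (g = ⅗ + (⅕)*(-3) = ⅗ - ⅗ = 0)
-38158 - (-(g + 4))*(-33) = -38158 - (-(0 + 4))*(-33) = -38158 - (-1*4)*(-33) = -38158 - (-4)*(-33) = -38158 - 1*132 = -38158 - 132 = -38290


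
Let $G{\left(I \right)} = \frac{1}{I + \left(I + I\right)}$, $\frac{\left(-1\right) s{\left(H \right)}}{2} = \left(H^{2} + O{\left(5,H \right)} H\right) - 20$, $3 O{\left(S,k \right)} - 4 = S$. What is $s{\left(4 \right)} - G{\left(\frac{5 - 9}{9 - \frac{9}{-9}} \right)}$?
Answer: $- \frac{91}{6} \approx -15.167$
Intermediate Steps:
$O{\left(S,k \right)} = \frac{4}{3} + \frac{S}{3}$
$s{\left(H \right)} = 40 - 6 H - 2 H^{2}$ ($s{\left(H \right)} = - 2 \left(\left(H^{2} + \left(\frac{4}{3} + \frac{1}{3} \cdot 5\right) H\right) - 20\right) = - 2 \left(\left(H^{2} + \left(\frac{4}{3} + \frac{5}{3}\right) H\right) - 20\right) = - 2 \left(\left(H^{2} + 3 H\right) - 20\right) = - 2 \left(-20 + H^{2} + 3 H\right) = 40 - 6 H - 2 H^{2}$)
$G{\left(I \right)} = \frac{1}{3 I}$ ($G{\left(I \right)} = \frac{1}{I + 2 I} = \frac{1}{3 I}$)
$s{\left(4 \right)} - G{\left(\frac{5 - 9}{9 - \frac{9}{-9}} \right)} = \left(40 - 24 - 2 \cdot 4^{2}\right) - \frac{1}{3 \frac{5 - 9}{9 - \frac{9}{-9}}} = \left(40 - 24 - 32\right) - \frac{1}{3 \left(- \frac{4}{9 - -1}\right)} = \left(40 - 24 - 32\right) - \frac{1}{3 \left(- \frac{4}{9 + 1}\right)} = -16 - \frac{1}{3 \left(- \frac{4}{10}\right)} = -16 - \frac{1}{3 \left(\left(-4\right) \frac{1}{10}\right)} = -16 - \frac{1}{3 \left(- \frac{2}{5}\right)} = -16 - \frac{1}{3} \left(- \frac{5}{2}\right) = -16 - - \frac{5}{6} = -16 + \frac{5}{6} = - \frac{91}{6}$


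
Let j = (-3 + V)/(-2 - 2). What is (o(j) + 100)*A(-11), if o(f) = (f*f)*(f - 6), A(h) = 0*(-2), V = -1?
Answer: 0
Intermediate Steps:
A(h) = 0
j = 1 (j = (-3 - 1)/(-2 - 2) = -4/(-4) = -4*(-1/4) = 1)
o(f) = f**2*(-6 + f)
(o(j) + 100)*A(-11) = (1**2*(-6 + 1) + 100)*0 = (1*(-5) + 100)*0 = (-5 + 100)*0 = 95*0 = 0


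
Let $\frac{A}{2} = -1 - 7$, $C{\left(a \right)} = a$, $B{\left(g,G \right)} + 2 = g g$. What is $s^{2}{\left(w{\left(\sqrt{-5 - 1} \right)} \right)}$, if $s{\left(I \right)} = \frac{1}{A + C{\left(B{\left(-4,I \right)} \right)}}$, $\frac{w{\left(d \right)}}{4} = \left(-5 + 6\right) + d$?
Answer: $\frac{1}{4} \approx 0.25$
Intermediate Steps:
$B{\left(g,G \right)} = -2 + g^{2}$ ($B{\left(g,G \right)} = -2 + g g = -2 + g^{2}$)
$A = -16$ ($A = 2 \left(-1 - 7\right) = 2 \left(-8\right) = -16$)
$w{\left(d \right)} = 4 + 4 d$ ($w{\left(d \right)} = 4 \left(\left(-5 + 6\right) + d\right) = 4 \left(1 + d\right) = 4 + 4 d$)
$s{\left(I \right)} = - \frac{1}{2}$ ($s{\left(I \right)} = \frac{1}{-16 - \left(2 - \left(-4\right)^{2}\right)} = \frac{1}{-16 + \left(-2 + 16\right)} = \frac{1}{-16 + 14} = \frac{1}{-2} = - \frac{1}{2}$)
$s^{2}{\left(w{\left(\sqrt{-5 - 1} \right)} \right)} = \left(- \frac{1}{2}\right)^{2} = \frac{1}{4}$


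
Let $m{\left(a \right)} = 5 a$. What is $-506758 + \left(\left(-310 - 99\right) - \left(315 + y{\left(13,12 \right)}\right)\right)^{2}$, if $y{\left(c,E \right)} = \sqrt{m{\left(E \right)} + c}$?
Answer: $17491 + 1448 \sqrt{73} \approx 29863.0$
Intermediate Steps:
$y{\left(c,E \right)} = \sqrt{c + 5 E}$ ($y{\left(c,E \right)} = \sqrt{5 E + c} = \sqrt{c + 5 E}$)
$-506758 + \left(\left(-310 - 99\right) - \left(315 + y{\left(13,12 \right)}\right)\right)^{2} = -506758 + \left(\left(-310 - 99\right) - \left(315 + \sqrt{13 + 5 \cdot 12}\right)\right)^{2} = -506758 + \left(-409 - \left(315 + \sqrt{13 + 60}\right)\right)^{2} = -506758 + \left(-409 - \left(315 + \sqrt{73}\right)\right)^{2} = -506758 + \left(-724 - \sqrt{73}\right)^{2}$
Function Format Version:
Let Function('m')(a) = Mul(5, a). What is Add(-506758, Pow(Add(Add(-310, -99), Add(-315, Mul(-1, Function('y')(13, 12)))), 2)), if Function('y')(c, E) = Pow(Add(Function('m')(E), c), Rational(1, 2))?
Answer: Add(17491, Mul(1448, Pow(73, Rational(1, 2)))) ≈ 29863.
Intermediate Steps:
Function('y')(c, E) = Pow(Add(c, Mul(5, E)), Rational(1, 2)) (Function('y')(c, E) = Pow(Add(Mul(5, E), c), Rational(1, 2)) = Pow(Add(c, Mul(5, E)), Rational(1, 2)))
Add(-506758, Pow(Add(Add(-310, -99), Add(-315, Mul(-1, Function('y')(13, 12)))), 2)) = Add(-506758, Pow(Add(Add(-310, -99), Add(-315, Mul(-1, Pow(Add(13, Mul(5, 12)), Rational(1, 2))))), 2)) = Add(-506758, Pow(Add(-409, Add(-315, Mul(-1, Pow(Add(13, 60), Rational(1, 2))))), 2)) = Add(-506758, Pow(Add(-409, Add(-315, Mul(-1, Pow(73, Rational(1, 2))))), 2)) = Add(-506758, Pow(Add(-724, Mul(-1, Pow(73, Rational(1, 2)))), 2))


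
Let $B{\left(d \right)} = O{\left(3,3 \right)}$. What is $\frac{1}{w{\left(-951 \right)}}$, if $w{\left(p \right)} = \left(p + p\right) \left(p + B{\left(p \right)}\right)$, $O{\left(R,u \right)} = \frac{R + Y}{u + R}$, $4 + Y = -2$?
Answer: $\frac{1}{1809753} \approx 5.5256 \cdot 10^{-7}$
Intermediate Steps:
$Y = -6$ ($Y = -4 - 2 = -6$)
$O{\left(R,u \right)} = \frac{-6 + R}{R + u}$ ($O{\left(R,u \right)} = \frac{R - 6}{u + R} = \frac{-6 + R}{R + u}$)
$B{\left(d \right)} = - \frac{1}{2}$ ($B{\left(d \right)} = \frac{-6 + 3}{3 + 3} = \frac{1}{6} \left(-3\right) = - \frac{1}{2}$)
$w{\left(p \right)} = 2 p \left(- \frac{1}{2} + p\right)$ ($w{\left(p \right)} = \left(p + p\right) \left(p - \frac{1}{2}\right) = 2 p \left(- \frac{1}{2} + p\right)$)
$\frac{1}{w{\left(-951 \right)}} = \frac{1}{\left(-951\right) \left(-1 + 2 \left(-951\right)\right)} = \frac{1}{\left(-951\right) \left(-1 - 1902\right)} = \frac{1}{\left(-951\right) \left(-1903\right)} = \frac{1}{1809753}$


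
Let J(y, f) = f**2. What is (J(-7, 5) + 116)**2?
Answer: 19881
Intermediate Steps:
(J(-7, 5) + 116)**2 = (5**2 + 116)**2 = (25 + 116)**2 = 141**2 = 19881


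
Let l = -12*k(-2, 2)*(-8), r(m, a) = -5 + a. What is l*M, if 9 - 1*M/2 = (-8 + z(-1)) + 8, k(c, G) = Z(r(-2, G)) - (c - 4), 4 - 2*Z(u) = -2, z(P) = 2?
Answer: 12096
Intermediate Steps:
Z(u) = 3 (Z(u) = 2 - 1/2*(-2) = 2 + 1 = 3)
k(c, G) = 7 - c (k(c, G) = 3 - (c - 4) = 3 - (-4 + c) = 3 + (4 - c) = 7 - c)
M = 14 (M = 18 - 2*((-8 + 2) + 8) = 18 - 2*(-6 + 8) = 18 - 2*2 = 18 - 4 = 14)
l = 864 (l = -12*(7 - 1*(-2))*(-8) = -12*(7 + 2)*(-8) = -12*9*(-8) = -108*(-8) = 864)
l*M = 864*14 = 12096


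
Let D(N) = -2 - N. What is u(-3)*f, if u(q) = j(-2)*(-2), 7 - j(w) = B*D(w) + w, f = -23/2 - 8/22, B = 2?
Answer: 2349/11 ≈ 213.55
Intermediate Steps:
f = -261/22 (f = -23*½ - 8*1/22 = -23/2 - 4/11 = -261/22 ≈ -11.864)
j(w) = 11 + w (j(w) = 7 - (2*(-2 - w) + w) = 7 - ((-4 - 2*w) + w) = 7 - (-4 - w) = 7 + (4 + w) = 11 + w)
u(q) = -18 (u(q) = (11 - 2)*(-2) = 9*(-2) = -18)
u(-3)*f = -18*(-261/22) = 2349/11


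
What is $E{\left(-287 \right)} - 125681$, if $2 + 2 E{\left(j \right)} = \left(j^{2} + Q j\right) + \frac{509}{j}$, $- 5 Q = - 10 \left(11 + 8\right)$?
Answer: $- \frac{25816048}{287} \approx -89951.0$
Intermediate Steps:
$Q = 38$ ($Q = - \frac{\left(-10\right) \left(11 + 8\right)}{5} = - \frac{\left(-10\right) 19}{5} = \left(- \frac{1}{5}\right) \left(-190\right) = 38$)
$E{\left(j \right)} = -1 + \frac{j^{2}}{2} + 19 j + \frac{509}{2 j}$ ($E{\left(j \right)} = -1 + \frac{\left(j^{2} + 38 j\right) + \frac{509}{j}}{2} = -1 + \frac{j^{2} + 38 j + \frac{509}{j}}{2} = -1 + \left(\frac{j^{2}}{2} + 19 j + \frac{509}{2 j}\right) = -1 + \frac{j^{2}}{2} + 19 j + \frac{509}{2 j}$)
$E{\left(-287 \right)} - 125681 = \frac{509 - 287 \left(-2 + \left(-287\right)^{2} + 38 \left(-287\right)\right)}{2 \left(-287\right)} - 125681 = \frac{1}{2} \left(- \frac{1}{287}\right) \left(509 - 287 \left(-2 + 82369 - 10906\right)\right) - 125681 = \frac{1}{2} \left(- \frac{1}{287}\right) \left(509 - 20509307\right) - 125681 = \frac{1}{2} \left(- \frac{1}{287}\right) \left(-20508798\right) - 125681 = \frac{10254399}{287} - 125681 = - \frac{25816048}{287}$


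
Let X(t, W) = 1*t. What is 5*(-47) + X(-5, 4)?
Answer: -240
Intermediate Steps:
X(t, W) = t
5*(-47) + X(-5, 4) = 5*(-47) - 5 = -235 - 5 = -240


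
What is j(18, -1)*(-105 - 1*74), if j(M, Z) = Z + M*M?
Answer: -57817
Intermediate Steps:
j(M, Z) = Z + M²
j(18, -1)*(-105 - 1*74) = (-1 + 18²)*(-105 - 1*74) = (-1 + 324)*(-105 - 74) = 323*(-179) = -57817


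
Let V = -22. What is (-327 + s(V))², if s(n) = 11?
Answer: 99856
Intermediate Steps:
(-327 + s(V))² = (-327 + 11)² = (-316)² = 99856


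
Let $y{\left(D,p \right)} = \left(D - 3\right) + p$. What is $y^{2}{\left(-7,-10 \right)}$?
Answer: $400$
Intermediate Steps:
$y{\left(D,p \right)} = -3 + D + p$ ($y{\left(D,p \right)} = \left(-3 + D\right) + p = -3 + D + p$)
$y^{2}{\left(-7,-10 \right)} = \left(-3 - 7 - 10\right)^{2} = \left(-20\right)^{2} = 400$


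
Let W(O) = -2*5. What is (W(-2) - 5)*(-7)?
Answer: 105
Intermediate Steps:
W(O) = -10
(W(-2) - 5)*(-7) = (-10 - 5)*(-7) = -15*(-7) = 105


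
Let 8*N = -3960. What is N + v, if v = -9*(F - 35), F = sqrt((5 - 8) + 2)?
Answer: -180 - 9*I ≈ -180.0 - 9.0*I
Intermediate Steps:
N = -495 (N = (1/8)*(-3960) = -495)
F = I (F = sqrt(-3 + 2) = sqrt(-1) = I ≈ 1.0*I)
v = 315 - 9*I (v = -9*(I - 35) = -9*(-35 + I) = 315 - 9*I ≈ 315.0 - 9.0*I)
N + v = -495 + (315 - 9*I) = -180 - 9*I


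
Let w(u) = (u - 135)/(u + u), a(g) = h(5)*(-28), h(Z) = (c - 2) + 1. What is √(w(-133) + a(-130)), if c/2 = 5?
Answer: I*√4439806/133 ≈ 15.843*I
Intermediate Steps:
c = 10 (c = 2*5 = 10)
h(Z) = 9 (h(Z) = (10 - 2) + 1 = 8 + 1 = 9)
a(g) = -252 (a(g) = 9*(-28) = -252)
w(u) = (-135 + u)/(2*u) (w(u) = (-135 + u)/((2*u)) = (-135 + u)*(1/(2*u)) = (-135 + u)/(2*u))
√(w(-133) + a(-130)) = √((½)*(-135 - 133)/(-133) - 252) = √((½)*(-1/133)*(-268) - 252) = √(134/133 - 252) = √(-33382/133) = I*√4439806/133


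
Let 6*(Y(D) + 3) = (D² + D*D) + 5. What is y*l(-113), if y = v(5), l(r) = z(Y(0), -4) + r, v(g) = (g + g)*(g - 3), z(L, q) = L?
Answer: -6910/3 ≈ -2303.3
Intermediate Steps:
Y(D) = -13/6 + D²/3 (Y(D) = -3 + ((D² + D*D) + 5)/6 = -3 + ((D² + D²) + 5)/6 = -3 + (2*D² + 5)/6 = -3 + (5 + 2*D²)/6 = -3 + (⅚ + D²/3) = -13/6 + D²/3)
v(g) = 2*g*(-3 + g) (v(g) = (2*g)*(-3 + g) = 2*g*(-3 + g))
l(r) = -13/6 + r (l(r) = (-13/6 + (⅓)*0²) + r = (-13/6 + (⅓)*0) + r = (-13/6 + 0) + r = -13/6 + r)
y = 20 (y = 2*5*(-3 + 5) = 2*5*2 = 20)
y*l(-113) = 20*(-13/6 - 113) = 20*(-691/6) = -6910/3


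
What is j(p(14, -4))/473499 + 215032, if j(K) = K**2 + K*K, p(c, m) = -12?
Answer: 11313048584/52611 ≈ 2.1503e+5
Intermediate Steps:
j(K) = 2*K**2 (j(K) = K**2 + K**2 = 2*K**2)
j(p(14, -4))/473499 + 215032 = (2*(-12)**2)/473499 + 215032 = (2*144)*(1/473499) + 215032 = 288*(1/473499) + 215032 = 32/52611 + 215032 = 11313048584/52611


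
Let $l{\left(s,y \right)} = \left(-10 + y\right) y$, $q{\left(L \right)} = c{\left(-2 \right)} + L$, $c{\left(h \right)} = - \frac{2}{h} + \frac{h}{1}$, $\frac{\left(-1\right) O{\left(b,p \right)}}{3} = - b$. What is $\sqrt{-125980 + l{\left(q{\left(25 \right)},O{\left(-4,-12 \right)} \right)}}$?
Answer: $2 i \sqrt{31429} \approx 354.56 i$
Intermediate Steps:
$O{\left(b,p \right)} = 3 b$ ($O{\left(b,p \right)} = - 3 \left(- b\right) = 3 b$)
$c{\left(h \right)} = h - \frac{2}{h}$ ($c{\left(h \right)} = - \frac{2}{h} + h 1 = - \frac{2}{h} + h = h - \frac{2}{h}$)
$q{\left(L \right)} = -1 + L$ ($q{\left(L \right)} = \left(-2 - \frac{2}{-2}\right) + L = \left(-2 - -1\right) + L = \left(-2 + 1\right) + L = -1 + L$)
$l{\left(s,y \right)} = y \left(-10 + y\right)$
$\sqrt{-125980 + l{\left(q{\left(25 \right)},O{\left(-4,-12 \right)} \right)}} = \sqrt{-125980 + 3 \left(-4\right) \left(-10 + 3 \left(-4\right)\right)} = \sqrt{-125980 - 12 \left(-10 - 12\right)} = \sqrt{-125980 - -264} = \sqrt{-125980 + 264} = \sqrt{-125716} = 2 i \sqrt{31429}$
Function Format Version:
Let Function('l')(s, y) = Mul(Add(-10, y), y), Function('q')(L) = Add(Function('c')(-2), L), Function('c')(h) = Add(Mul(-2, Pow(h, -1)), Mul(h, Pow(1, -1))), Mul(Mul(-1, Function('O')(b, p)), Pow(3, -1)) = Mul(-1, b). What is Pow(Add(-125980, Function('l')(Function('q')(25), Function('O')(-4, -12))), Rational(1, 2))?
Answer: Mul(2, I, Pow(31429, Rational(1, 2))) ≈ Mul(354.56, I)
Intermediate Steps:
Function('O')(b, p) = Mul(3, b) (Function('O')(b, p) = Mul(-3, Mul(-1, b)) = Mul(3, b))
Function('c')(h) = Add(h, Mul(-2, Pow(h, -1))) (Function('c')(h) = Add(Mul(-2, Pow(h, -1)), Mul(h, 1)) = Add(Mul(-2, Pow(h, -1)), h) = Add(h, Mul(-2, Pow(h, -1))))
Function('q')(L) = Add(-1, L) (Function('q')(L) = Add(Add(-2, Mul(-2, Pow(-2, -1))), L) = Add(Add(-2, Mul(-2, Rational(-1, 2))), L) = Add(Add(-2, 1), L) = Add(-1, L))
Function('l')(s, y) = Mul(y, Add(-10, y))
Pow(Add(-125980, Function('l')(Function('q')(25), Function('O')(-4, -12))), Rational(1, 2)) = Pow(Add(-125980, Mul(Mul(3, -4), Add(-10, Mul(3, -4)))), Rational(1, 2)) = Pow(Add(-125980, Mul(-12, Add(-10, -12))), Rational(1, 2)) = Pow(Add(-125980, Mul(-12, -22)), Rational(1, 2)) = Pow(Add(-125980, 264), Rational(1, 2)) = Pow(-125716, Rational(1, 2)) = Mul(2, I, Pow(31429, Rational(1, 2)))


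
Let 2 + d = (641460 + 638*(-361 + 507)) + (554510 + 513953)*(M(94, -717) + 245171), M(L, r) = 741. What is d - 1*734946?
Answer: 262747872916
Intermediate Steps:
d = 262748607862 (d = -2 + ((641460 + 638*(-361 + 507)) + (554510 + 513953)*(741 + 245171)) = -2 + ((641460 + 638*146) + 1068463*245912) = -2 + ((641460 + 93148) + 262747873256) = -2 + (734608 + 262747873256) = -2 + 262748607864 = 262748607862)
d - 1*734946 = 262748607862 - 1*734946 = 262748607862 - 734946 = 262747872916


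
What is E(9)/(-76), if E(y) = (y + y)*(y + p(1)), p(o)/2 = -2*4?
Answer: 63/38 ≈ 1.6579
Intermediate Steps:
p(o) = -16 (p(o) = 2*(-2*4) = 2*(-8) = -16)
E(y) = 2*y*(-16 + y) (E(y) = (y + y)*(y - 16) = (2*y)*(-16 + y) = 2*y*(-16 + y))
E(9)/(-76) = (2*9*(-16 + 9))/(-76) = -9*(-7)/38 = -1/76*(-126) = 63/38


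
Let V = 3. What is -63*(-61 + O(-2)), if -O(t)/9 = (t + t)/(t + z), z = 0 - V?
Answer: 21483/5 ≈ 4296.6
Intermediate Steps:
z = -3 (z = 0 - 1*3 = 0 - 3 = -3)
O(t) = -18*t/(-3 + t) (O(t) = -9*(t + t)/(t - 3) = -9*2*t/(-3 + t) = -18*t/(-3 + t))
-63*(-61 + O(-2)) = -63*(-61 - 18*(-2)/(-3 - 2)) = -63*(-61 - 18*(-2)/(-5)) = -63*(-61 - 18*(-2)*(-⅕)) = -63*(-61 - 36/5) = -63*(-341/5) = 21483/5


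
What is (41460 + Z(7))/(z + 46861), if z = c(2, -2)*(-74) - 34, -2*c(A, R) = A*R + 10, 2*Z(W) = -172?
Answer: 41374/47049 ≈ 0.87938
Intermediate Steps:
Z(W) = -86 (Z(W) = (1/2)*(-172) = -86)
c(A, R) = -5 - A*R/2 (c(A, R) = -(A*R + 10)/2 = -(10 + A*R)/2 = -5 - A*R/2)
z = 188 (z = (-5 - 1/2*2*(-2))*(-74) - 34 = (-5 + 2)*(-74) - 34 = -3*(-74) - 34 = 222 - 34 = 188)
(41460 + Z(7))/(z + 46861) = (41460 - 86)/(188 + 46861) = 41374/47049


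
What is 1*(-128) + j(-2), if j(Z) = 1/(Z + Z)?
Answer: -513/4 ≈ -128.25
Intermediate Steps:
j(Z) = 1/(2*Z)
1*(-128) + j(-2) = 1*(-128) + (½)/(-2) = -128 + (½)*(-½) = -128 - ¼ = -513/4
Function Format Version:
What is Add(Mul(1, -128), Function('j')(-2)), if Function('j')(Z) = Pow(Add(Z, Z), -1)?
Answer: Rational(-513, 4) ≈ -128.25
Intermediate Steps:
Function('j')(Z) = Mul(Rational(1, 2), Pow(Z, -1)) (Function('j')(Z) = Pow(Mul(2, Z), -1) = Mul(Rational(1, 2), Pow(Z, -1)))
Add(Mul(1, -128), Function('j')(-2)) = Add(Mul(1, -128), Mul(Rational(1, 2), Pow(-2, -1))) = Add(-128, Mul(Rational(1, 2), Rational(-1, 2))) = Add(-128, Rational(-1, 4)) = Rational(-513, 4)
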